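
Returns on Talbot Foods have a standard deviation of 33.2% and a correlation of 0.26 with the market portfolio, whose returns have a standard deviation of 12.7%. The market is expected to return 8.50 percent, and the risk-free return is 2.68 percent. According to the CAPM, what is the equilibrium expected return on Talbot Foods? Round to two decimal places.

β = ρ × σ_i / σ_m = 0.26 × 33.2% / 12.7% = 0.6797
MRP = 8.50% − 2.68% = 5.82%
E(R) = 2.68% + 0.6797 × 5.82% = 6.64%

6.64%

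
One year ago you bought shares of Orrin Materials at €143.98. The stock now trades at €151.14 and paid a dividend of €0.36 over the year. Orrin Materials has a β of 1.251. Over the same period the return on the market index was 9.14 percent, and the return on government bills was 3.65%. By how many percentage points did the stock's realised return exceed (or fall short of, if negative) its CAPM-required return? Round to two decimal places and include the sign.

-5.30%

Realised HPR = (P1 + D1 − P0) / P0 = (151.14 + 0.36 − 143.98) / 143.98 = 7.52 / 143.98 = 5.2229%
MRP = 9.14% − 3.65% = 5.49%
CAPM required = R_f + β·MRP = 3.65% + 1.251 × 5.49% = 10.51799%
α = realised − required = 5.2229% − 10.51799% = -5.30%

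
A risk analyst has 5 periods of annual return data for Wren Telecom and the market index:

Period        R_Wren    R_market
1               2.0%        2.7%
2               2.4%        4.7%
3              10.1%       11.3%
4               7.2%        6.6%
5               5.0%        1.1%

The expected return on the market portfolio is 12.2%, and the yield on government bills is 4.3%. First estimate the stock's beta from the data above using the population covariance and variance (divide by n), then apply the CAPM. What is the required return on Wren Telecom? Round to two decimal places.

Mean R_i = (2.0 + 2.4 + 10.1 + 7.2 + 5.0) / 5 = 5.3400%
Mean R_m = (2.7 + 4.7 + 11.3 + 6.6 + 1.1) / 5 = 5.2800%
Σ(R_i − R̄_i)(R_m − R̄_m) = 42.8540  ⇒  Cov = 42.8540 / 5 = 8.5708
Σ(R_m − R̄_m)² = 62.4480  ⇒  Var(R_m) = 62.4480 / 5 = 12.4896
β = Cov / Var(R_m) = 8.5708 / 12.4896 = 0.6862
MRP = 12.2% − 4.3% = 7.90%
E(R) = R_f + β × MRP = 4.3% + 0.6862 × 7.9% = 9.72%

9.72%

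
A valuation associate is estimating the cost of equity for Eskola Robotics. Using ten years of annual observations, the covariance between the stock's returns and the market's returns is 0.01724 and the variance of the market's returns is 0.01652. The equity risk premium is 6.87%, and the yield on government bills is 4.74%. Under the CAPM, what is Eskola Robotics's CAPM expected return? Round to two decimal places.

β = Cov(R_i, R_m) / Var(R_m) = 0.01724 / 0.01652 = 1.0436
E(R) = R_f + β × MRP = 4.74% + 1.0436 × 6.87% = 11.91%

11.91%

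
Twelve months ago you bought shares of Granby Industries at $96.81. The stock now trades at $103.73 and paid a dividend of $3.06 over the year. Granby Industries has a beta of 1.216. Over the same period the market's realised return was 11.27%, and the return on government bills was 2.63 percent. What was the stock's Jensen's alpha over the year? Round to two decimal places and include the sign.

Realised HPR = (P1 + D1 − P0) / P0 = (103.73 + 3.06 − 96.81) / 96.81 = 9.98 / 96.81 = 10.3089%
MRP = 11.27% − 2.63% = 8.64%
CAPM required = R_f + β·MRP = 2.63% + 1.216 × 8.64% = 13.13624%
α = realised − required = 10.3089% − 13.13624% = -2.83%

-2.83%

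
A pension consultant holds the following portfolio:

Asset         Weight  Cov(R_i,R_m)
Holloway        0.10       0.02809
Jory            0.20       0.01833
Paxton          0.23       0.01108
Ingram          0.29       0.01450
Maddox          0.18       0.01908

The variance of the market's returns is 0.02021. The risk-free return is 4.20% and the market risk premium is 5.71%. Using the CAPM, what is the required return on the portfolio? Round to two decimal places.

β_Holloway = 0.02809 / 0.02021 = 1.3899
β_Jory = 0.01833 / 0.02021 = 0.9070
β_Paxton = 0.01108 / 0.02021 = 0.5482
β_Ingram = 0.01450 / 0.02021 = 0.7175
β_Maddox = 0.01908 / 0.02021 = 0.9441
β_P = Σ w_i β_i = 0.10×1.3899 + 0.20×0.9070 + 0.23×0.5482 + 0.29×0.7175 + 0.18×0.9441 = 0.8245
E(R_P) = R_f + β_P × MRP = 4.20% + 0.8245 × 5.71% = 8.91%

8.91%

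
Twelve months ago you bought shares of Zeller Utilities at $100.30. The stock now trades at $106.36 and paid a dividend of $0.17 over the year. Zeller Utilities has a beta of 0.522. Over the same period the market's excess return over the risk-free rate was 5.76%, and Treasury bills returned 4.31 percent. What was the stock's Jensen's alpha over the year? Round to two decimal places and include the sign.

Realised HPR = (P1 + D1 − P0) / P0 = (106.36 + 0.17 − 100.30) / 100.30 = 6.23 / 100.30 = 6.2114%
CAPM required = R_f + β·MRP = 4.31% + 0.522 × 5.76% = 7.31672%
α = realised − required = 6.2114% − 7.31672% = -1.11%

-1.11%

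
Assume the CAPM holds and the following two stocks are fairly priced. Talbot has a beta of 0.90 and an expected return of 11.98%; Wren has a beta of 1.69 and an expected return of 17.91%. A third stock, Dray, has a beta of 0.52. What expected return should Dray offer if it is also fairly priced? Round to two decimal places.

MRP (SML slope) = (17.91% − 11.98%) / (1.69 − 0.90) = 5.93% / 0.79 = 7.5063%
R_f (intercept) = 11.98% − 0.90 × 7.5063% = 5.2243%
E(R_Dray) = R_f + β × MRP = 5.2243% + 0.52 × 7.5063% = 9.13%

9.13%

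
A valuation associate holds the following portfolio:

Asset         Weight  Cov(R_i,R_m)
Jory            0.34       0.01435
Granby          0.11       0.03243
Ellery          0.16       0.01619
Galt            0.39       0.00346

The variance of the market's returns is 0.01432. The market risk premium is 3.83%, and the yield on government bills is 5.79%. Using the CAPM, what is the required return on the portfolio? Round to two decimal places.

9.10%

β_Jory = 0.01435 / 0.01432 = 1.0021
β_Granby = 0.03243 / 0.01432 = 2.2647
β_Ellery = 0.01619 / 0.01432 = 1.1306
β_Galt = 0.00346 / 0.01432 = 0.2416
β_P = Σ w_i β_i = 0.34×1.0021 + 0.11×2.2647 + 0.16×1.1306 + 0.39×0.2416 = 0.8650
E(R_P) = R_f + β_P × MRP = 5.79% + 0.8650 × 3.83% = 9.10%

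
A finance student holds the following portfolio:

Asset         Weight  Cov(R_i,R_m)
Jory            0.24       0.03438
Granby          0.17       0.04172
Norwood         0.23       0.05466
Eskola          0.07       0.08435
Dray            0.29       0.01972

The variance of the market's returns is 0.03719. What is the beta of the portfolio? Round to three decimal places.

1.063

β_Jory = 0.03438 / 0.03719 = 0.9244
β_Granby = 0.04172 / 0.03719 = 1.1218
β_Norwood = 0.05466 / 0.03719 = 1.4697
β_Eskola = 0.08435 / 0.03719 = 2.2681
β_Dray = 0.01972 / 0.03719 = 0.5303
β_P = Σ w_i β_i = 0.24×0.9244 + 0.17×1.1218 + 0.23×1.4697 + 0.07×2.2681 + 0.29×0.5303 = 1.0631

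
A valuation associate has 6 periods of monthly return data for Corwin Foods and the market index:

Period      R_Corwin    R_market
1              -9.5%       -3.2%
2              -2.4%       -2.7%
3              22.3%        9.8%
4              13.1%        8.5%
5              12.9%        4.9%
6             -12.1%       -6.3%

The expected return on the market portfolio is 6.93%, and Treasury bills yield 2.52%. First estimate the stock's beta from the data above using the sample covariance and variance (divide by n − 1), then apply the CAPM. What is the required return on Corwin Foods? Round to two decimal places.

Mean R_i = (-9.5 − 2.4 + 22.3 + 13.1 + 12.9 − 12.1) / 6 = 4.0500%
Mean R_m = (-3.2 − 2.7 + 9.8 + 8.5 + 4.9 − 6.3) / 6 = 1.8333%
Σ(R_i − R̄_i)(R_m − R̄_m) = 461.6600  ⇒  Cov = 461.6600 / 5 = 92.3320
Σ(R_m − R̄_m)² = 229.3533  ⇒  Var(R_m) = 229.3533 / 5 = 45.8707
β = Cov / Var(R_m) = 92.3320 / 45.8707 = 2.0129
MRP = 6.93% − 2.52% = 4.41%
E(R) = R_f + β × MRP = 2.52% + 2.0129 × 4.41% = 11.40%

11.40%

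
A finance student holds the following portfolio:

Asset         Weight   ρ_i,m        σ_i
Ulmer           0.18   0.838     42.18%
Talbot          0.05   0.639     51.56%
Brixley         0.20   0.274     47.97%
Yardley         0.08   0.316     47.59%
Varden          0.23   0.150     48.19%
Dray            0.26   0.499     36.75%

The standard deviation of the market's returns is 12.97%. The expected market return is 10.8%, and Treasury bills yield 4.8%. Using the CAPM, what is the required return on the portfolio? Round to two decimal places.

13.25%

β_Ulmer = 0.838 × 42.18% / 12.97% = 2.7253
β_Talbot = 0.639 × 51.56% / 12.97% = 2.5402
β_Brixley = 0.274 × 47.97% / 12.97% = 1.0134
β_Yardley = 0.316 × 47.59% / 12.97% = 1.1595
β_Varden = 0.150 × 48.19% / 12.97% = 0.5573
β_Dray = 0.499 × 36.75% / 12.97% = 1.4139
β_P = Σ w_i β_i = 0.18×2.7253 + 0.05×2.5402 + 0.20×1.0134 + 0.08×1.1595 + 0.23×0.5573 + 0.26×1.4139 = 1.4088
MRP = 10.8% − 4.8% = 6.00%
E(R_P) = R_f + β_P × MRP = 4.8% + 1.4088 × 6.0% = 13.25%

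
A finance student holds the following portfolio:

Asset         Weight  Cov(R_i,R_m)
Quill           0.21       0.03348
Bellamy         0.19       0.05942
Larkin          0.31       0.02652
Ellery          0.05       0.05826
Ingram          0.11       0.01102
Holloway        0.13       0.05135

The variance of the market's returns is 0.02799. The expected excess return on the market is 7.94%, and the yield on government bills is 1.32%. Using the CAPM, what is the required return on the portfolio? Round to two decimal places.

β_Quill = 0.03348 / 0.02799 = 1.1961
β_Bellamy = 0.05942 / 0.02799 = 2.1229
β_Larkin = 0.02652 / 0.02799 = 0.9475
β_Ellery = 0.05826 / 0.02799 = 2.0815
β_Ingram = 0.01102 / 0.02799 = 0.3937
β_Holloway = 0.05135 / 0.02799 = 1.8346
β_P = Σ w_i β_i = 0.21×1.1961 + 0.19×2.1229 + 0.31×0.9475 + 0.05×2.0815 + 0.11×0.3937 + 0.13×1.8346 = 1.3341
E(R_P) = R_f + β_P × MRP = 1.32% + 1.3341 × 7.94% = 11.91%

11.91%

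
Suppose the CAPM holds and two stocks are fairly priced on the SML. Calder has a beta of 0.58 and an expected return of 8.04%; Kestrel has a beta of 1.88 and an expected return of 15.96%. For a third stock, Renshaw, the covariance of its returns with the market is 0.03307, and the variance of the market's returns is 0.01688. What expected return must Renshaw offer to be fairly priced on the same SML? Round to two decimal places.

16.44%

MRP = (15.96% − 8.04%) / (1.88 − 0.58) = 6.0923%
R_f = 8.04% − 0.58 × 6.0923% = 4.5065%
β_Renshaw = Cov / Var(R_m) = 0.03307 / 0.01688 = 1.9591
E(R_Renshaw) = R_f + β × MRP = 4.5065% + 1.9591 × 6.0923% = 16.44%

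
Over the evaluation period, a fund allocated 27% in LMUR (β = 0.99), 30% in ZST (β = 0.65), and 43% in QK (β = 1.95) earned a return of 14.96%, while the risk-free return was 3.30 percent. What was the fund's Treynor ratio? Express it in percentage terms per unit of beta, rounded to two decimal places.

8.96%

β_P = 0.27×0.99 + 0.30×0.65 + 0.43×1.95 = 1.3008
Treynor = (R_P − R_f) / β_P = (14.96% − 3.30%) / 1.3008 = 11.66% / 1.3008 = 8.96%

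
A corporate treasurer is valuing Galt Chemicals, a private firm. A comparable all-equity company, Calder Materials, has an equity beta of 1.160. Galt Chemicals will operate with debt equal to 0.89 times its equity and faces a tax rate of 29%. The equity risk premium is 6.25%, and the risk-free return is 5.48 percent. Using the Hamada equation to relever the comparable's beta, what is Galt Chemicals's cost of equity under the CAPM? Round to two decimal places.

β_L = β_U × [1 + (1 − t)(D/E)] = 1.160 × [1 + (1 − 0.29) × 0.89]
    = 1.160 × [1 + 0.71 × 0.89] = 1.160 × 1.6319 = 1.8930
E(R) = R_f + β_L × MRP = 5.48% + 1.8930 × 6.25% = 17.31%

17.31%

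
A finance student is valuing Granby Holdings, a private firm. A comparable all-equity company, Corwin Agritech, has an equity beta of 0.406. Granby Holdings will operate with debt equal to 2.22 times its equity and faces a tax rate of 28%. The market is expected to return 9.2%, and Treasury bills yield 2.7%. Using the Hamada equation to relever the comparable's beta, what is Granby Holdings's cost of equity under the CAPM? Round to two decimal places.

β_L = β_U × [1 + (1 − t)(D/E)] = 0.406 × [1 + (1 − 0.28) × 2.22]
    = 0.406 × [1 + 0.72 × 2.22] = 0.406 × 2.5984 = 1.0550
MRP = 9.2% − 2.7% = 6.50%
E(R) = R_f + β_L × MRP = 2.7% + 1.0550 × 6.5% = 9.56%

9.56%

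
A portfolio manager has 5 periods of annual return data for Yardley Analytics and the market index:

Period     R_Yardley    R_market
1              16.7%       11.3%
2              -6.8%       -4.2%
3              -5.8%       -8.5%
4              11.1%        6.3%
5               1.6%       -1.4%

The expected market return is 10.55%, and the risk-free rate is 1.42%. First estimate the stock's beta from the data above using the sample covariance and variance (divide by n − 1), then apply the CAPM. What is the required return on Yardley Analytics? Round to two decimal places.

Mean R_i = (16.7 − 6.8 − 5.8 + 11.1 + 1.6) / 5 = 3.3600%
Mean R_m = (11.3 − 4.2 − 8.5 + 6.3 − 1.4) / 5 = 0.7000%
Σ(R_i − R̄_i)(R_m − R̄_m) = 322.5000  ⇒  Cov = 322.5000 / 4 = 80.6250
Σ(R_m − R̄_m)² = 256.7800  ⇒  Var(R_m) = 256.7800 / 4 = 64.1950
β = Cov / Var(R_m) = 80.6250 / 64.1950 = 1.2559
MRP = 10.55% − 1.42% = 9.13%
E(R) = R_f + β × MRP = 1.42% + 1.2559 × 9.13% = 12.89%

12.89%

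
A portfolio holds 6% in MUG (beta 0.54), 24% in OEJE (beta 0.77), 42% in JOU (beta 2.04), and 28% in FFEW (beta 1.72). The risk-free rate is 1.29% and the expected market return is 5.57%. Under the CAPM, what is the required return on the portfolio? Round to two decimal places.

7.95%

β_P = Σ w_i β_i = 0.06×0.54 + 0.24×0.77 + 0.42×2.04 + 0.28×1.72 = 1.5556
MRP = 5.57% − 1.29% = 4.28%
E(R_P) = R_f + β_P × MRP = 1.29% + 1.5556 × 4.28% = 7.95%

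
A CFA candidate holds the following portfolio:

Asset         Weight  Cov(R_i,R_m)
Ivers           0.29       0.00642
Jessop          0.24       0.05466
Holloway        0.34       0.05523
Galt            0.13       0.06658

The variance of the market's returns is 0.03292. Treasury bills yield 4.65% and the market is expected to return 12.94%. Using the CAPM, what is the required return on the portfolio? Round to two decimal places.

β_Ivers = 0.00642 / 0.03292 = 0.1950
β_Jessop = 0.05466 / 0.03292 = 1.6604
β_Holloway = 0.05523 / 0.03292 = 1.6777
β_Galt = 0.06658 / 0.03292 = 2.0225
β_P = Σ w_i β_i = 0.29×0.1950 + 0.24×1.6604 + 0.34×1.6777 + 0.13×2.0225 = 1.2884
MRP = 12.94% − 4.65% = 8.29%
E(R_P) = R_f + β_P × MRP = 4.65% + 1.2884 × 8.29% = 15.33%

15.33%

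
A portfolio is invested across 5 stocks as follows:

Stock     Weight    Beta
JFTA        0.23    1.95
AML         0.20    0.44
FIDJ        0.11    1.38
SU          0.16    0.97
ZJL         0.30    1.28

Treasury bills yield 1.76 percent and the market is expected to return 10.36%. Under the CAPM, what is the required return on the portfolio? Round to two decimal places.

β_P = Σ w_i β_i = 0.23×1.95 + 0.20×0.44 + 0.11×1.38 + 0.16×0.97 + 0.30×1.28 = 1.2275
MRP = 10.36% − 1.76% = 8.60%
E(R_P) = R_f + β_P × MRP = 1.76% + 1.2275 × 8.60% = 12.32%

12.32%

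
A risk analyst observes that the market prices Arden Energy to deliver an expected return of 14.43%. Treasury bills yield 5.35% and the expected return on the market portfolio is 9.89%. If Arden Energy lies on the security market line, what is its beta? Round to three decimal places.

MRP = 9.89% − 5.35% = 4.54%
β = (E(R) − R_f) / MRP = (14.43% − 5.35%) / 4.54% = 9.08% / 4.54% = 2.000

2.000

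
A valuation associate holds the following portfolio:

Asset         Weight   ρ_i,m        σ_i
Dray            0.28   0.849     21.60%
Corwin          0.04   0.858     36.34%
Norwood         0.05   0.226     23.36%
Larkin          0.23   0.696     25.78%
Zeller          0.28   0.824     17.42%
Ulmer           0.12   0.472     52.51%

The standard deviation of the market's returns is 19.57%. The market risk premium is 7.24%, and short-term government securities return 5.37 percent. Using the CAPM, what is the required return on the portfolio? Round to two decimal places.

11.94%

β_Dray = 0.849 × 21.60% / 19.57% = 0.9371
β_Corwin = 0.858 × 36.34% / 19.57% = 1.5932
β_Norwood = 0.226 × 23.36% / 19.57% = 0.2698
β_Larkin = 0.696 × 25.78% / 19.57% = 0.9169
β_Zeller = 0.824 × 17.42% / 19.57% = 0.7335
β_Ulmer = 0.472 × 52.51% / 19.57% = 1.2665
β_P = Σ w_i β_i = 0.28×0.9371 + 0.04×1.5932 + 0.05×0.2698 + 0.23×0.9169 + 0.28×0.7335 + 0.12×1.2665 = 0.9079
E(R_P) = R_f + β_P × MRP = 5.37% + 0.9079 × 7.24% = 11.94%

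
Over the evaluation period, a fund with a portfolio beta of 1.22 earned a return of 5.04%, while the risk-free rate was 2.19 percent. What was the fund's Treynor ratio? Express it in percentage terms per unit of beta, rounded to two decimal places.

2.34%

Treynor = (R_P − R_f) / β_P = (5.04% − 2.19%) / 1.2200 = 2.85% / 1.2200 = 2.34%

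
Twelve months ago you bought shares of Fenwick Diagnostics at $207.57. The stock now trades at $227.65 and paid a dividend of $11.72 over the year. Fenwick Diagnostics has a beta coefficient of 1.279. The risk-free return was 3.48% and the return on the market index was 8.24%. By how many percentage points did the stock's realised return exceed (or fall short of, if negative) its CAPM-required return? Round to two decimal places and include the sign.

+5.75%

Realised HPR = (P1 + D1 − P0) / P0 = (227.65 + 11.72 − 207.57) / 207.57 = 31.80 / 207.57 = 15.3201%
MRP = 8.24% − 3.48% = 4.76%
CAPM required = R_f + β·MRP = 3.48% + 1.279 × 4.76% = 9.56804%
α = realised − required = 15.3201% − 9.56804% = +5.75%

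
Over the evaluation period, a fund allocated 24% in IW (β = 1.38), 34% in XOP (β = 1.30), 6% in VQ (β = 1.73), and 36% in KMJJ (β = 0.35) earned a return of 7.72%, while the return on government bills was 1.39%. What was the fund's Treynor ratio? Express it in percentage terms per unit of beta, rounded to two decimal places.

β_P = 0.24×1.38 + 0.34×1.30 + 0.06×1.73 + 0.36×0.35 = 1.0030
Treynor = (R_P − R_f) / β_P = (7.72% − 1.39%) / 1.0030 = 6.33% / 1.0030 = 6.31%

6.31%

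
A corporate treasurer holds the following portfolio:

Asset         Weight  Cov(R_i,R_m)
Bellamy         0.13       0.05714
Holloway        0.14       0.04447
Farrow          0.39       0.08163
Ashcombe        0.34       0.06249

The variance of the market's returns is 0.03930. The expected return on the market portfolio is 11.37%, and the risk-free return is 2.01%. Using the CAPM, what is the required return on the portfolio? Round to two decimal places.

17.90%

β_Bellamy = 0.05714 / 0.03930 = 1.4539
β_Holloway = 0.04447 / 0.03930 = 1.1316
β_Farrow = 0.08163 / 0.03930 = 2.0771
β_Ashcombe = 0.06249 / 0.03930 = 1.5901
β_P = Σ w_i β_i = 0.13×1.4539 + 0.14×1.1316 + 0.39×2.0771 + 0.34×1.5901 = 1.6981
MRP = 11.37% − 2.01% = 9.36%
E(R_P) = R_f + β_P × MRP = 2.01% + 1.6981 × 9.36% = 17.90%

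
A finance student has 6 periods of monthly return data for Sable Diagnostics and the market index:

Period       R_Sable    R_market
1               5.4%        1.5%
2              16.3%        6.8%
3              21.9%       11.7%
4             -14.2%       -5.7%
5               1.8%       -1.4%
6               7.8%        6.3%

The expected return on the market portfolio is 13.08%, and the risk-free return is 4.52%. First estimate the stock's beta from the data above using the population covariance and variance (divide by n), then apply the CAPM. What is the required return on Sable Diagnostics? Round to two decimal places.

Mean R_i = (5.4 + 16.3 + 21.9 − 14.2 + 1.8 + 7.8) / 6 = 6.5000%
Mean R_m = (1.5 + 6.8 + 11.7 − 5.7 − 1.4 + 6.3) / 6 = 3.2000%
Σ(R_i − R̄_i)(R_m − R̄_m) = 377.9300  ⇒  Cov = 377.9300 / 6 = 62.9883
Σ(R_m − R̄_m)² = 198.0800  ⇒  Var(R_m) = 198.0800 / 6 = 33.0133
β = Cov / Var(R_m) = 62.9883 / 33.0133 = 1.9080
MRP = 13.08% − 4.52% = 8.56%
E(R) = R_f + β × MRP = 4.52% + 1.9080 × 8.56% = 20.85%

20.85%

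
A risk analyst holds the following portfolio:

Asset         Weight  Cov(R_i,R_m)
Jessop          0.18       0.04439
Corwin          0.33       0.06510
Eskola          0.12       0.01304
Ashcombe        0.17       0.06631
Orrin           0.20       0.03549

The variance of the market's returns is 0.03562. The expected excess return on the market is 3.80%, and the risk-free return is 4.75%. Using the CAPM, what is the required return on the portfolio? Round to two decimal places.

β_Jessop = 0.04439 / 0.03562 = 1.2462
β_Corwin = 0.06510 / 0.03562 = 1.8276
β_Eskola = 0.01304 / 0.03562 = 0.3661
β_Ashcombe = 0.06631 / 0.03562 = 1.8616
β_Orrin = 0.03549 / 0.03562 = 0.9964
β_P = Σ w_i β_i = 0.18×1.2462 + 0.33×1.8276 + 0.12×0.3661 + 0.17×1.8616 + 0.20×0.9964 = 1.3871
E(R_P) = R_f + β_P × MRP = 4.75% + 1.3871 × 3.80% = 10.02%

10.02%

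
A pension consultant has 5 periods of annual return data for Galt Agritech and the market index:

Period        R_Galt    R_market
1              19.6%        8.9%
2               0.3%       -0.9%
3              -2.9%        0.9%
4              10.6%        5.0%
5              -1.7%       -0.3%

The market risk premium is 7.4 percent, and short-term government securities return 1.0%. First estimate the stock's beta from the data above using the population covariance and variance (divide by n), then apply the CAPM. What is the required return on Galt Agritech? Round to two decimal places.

Mean R_i = (19.6 + 0.3 − 2.9 + 10.6 − 1.7) / 5 = 5.1800%
Mean R_m = (8.9 − 0.9 + 0.9 + 5.0 − 0.3) / 5 = 2.7200%
Σ(R_i − R̄_i)(R_m − R̄_m) = 154.6220  ⇒  Cov = 154.6220 / 5 = 30.9244
Σ(R_m − R̄_m)² = 68.9280  ⇒  Var(R_m) = 68.9280 / 5 = 13.7856
β = Cov / Var(R_m) = 30.9244 / 13.7856 = 2.2432
E(R) = R_f + β × MRP = 1.0% + 2.2432 × 7.4% = 17.60%

17.60%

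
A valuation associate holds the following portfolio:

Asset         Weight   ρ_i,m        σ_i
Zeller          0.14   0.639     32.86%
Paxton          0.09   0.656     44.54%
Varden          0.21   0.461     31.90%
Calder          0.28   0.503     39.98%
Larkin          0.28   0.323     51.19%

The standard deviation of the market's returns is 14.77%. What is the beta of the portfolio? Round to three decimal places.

β_Zeller = 0.639 × 32.86% / 14.77% = 1.4216
β_Paxton = 0.656 × 44.54% / 14.77% = 1.9782
β_Varden = 0.461 × 31.90% / 14.77% = 0.9957
β_Calder = 0.503 × 39.98% / 14.77% = 1.3615
β_Larkin = 0.323 × 51.19% / 14.77% = 1.1195
β_P = Σ w_i β_i = 0.14×1.4216 + 0.09×1.9782 + 0.21×0.9957 + 0.28×1.3615 + 0.28×1.1195 = 1.2808

1.281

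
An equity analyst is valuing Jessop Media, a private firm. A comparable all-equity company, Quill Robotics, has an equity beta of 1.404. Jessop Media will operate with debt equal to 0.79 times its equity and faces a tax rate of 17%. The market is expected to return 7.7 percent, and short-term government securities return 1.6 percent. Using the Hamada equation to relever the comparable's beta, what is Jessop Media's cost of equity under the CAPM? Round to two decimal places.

15.78%

β_L = β_U × [1 + (1 − t)(D/E)] = 1.404 × [1 + (1 − 0.17) × 0.79]
    = 1.404 × [1 + 0.83 × 0.79] = 1.404 × 1.6557 = 2.3246
MRP = 7.7% − 1.6% = 6.10%
E(R) = R_f + β_L × MRP = 1.6% + 2.3246 × 6.1% = 15.78%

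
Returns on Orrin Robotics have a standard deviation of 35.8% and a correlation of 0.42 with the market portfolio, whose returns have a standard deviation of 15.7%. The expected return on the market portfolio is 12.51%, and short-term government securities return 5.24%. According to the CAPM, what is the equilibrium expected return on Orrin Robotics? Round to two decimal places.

β = ρ × σ_i / σ_m = 0.42 × 35.8% / 15.7% = 0.9577
MRP = 12.51% − 5.24% = 7.27%
E(R) = 5.24% + 0.9577 × 7.27% = 12.20%

12.20%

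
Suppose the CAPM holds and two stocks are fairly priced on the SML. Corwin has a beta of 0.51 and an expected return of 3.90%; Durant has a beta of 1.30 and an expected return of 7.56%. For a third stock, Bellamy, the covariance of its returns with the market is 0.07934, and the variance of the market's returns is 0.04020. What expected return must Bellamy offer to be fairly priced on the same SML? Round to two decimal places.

MRP = (7.56% − 3.90%) / (1.30 − 0.51) = 4.6329%
R_f = 3.90% − 0.51 × 4.6329% = 1.5372%
β_Bellamy = Cov / Var(R_m) = 0.07934 / 0.04020 = 1.9736
E(R_Bellamy) = R_f + β × MRP = 1.5372% + 1.9736 × 4.6329% = 10.68%

10.68%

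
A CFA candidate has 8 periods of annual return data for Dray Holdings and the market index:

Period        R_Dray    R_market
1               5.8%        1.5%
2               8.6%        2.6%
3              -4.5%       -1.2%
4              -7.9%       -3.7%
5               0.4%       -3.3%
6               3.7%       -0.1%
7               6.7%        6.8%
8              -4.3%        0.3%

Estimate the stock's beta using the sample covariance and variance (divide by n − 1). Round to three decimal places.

Mean R_i = (5.8 + 8.6 − 4.5 − 7.9 + 0.4 + 3.7 + 6.7 − 4.3) / 8 = 1.0625%
Mean R_m = (1.5 + 2.6 − 1.2 − 3.7 − 3.3 − 0.1 + 6.8 + 0.3) / 8 = 0.3625%
Σ(R_i − R̄_i)(R_m − R̄_m) = 105.1888  ⇒  Cov = 105.1888 / 7 = 15.0270
Σ(R_m − R̄_m)² = 80.3188  ⇒  Var(R_m) = 80.3188 / 7 = 11.4741
β = Cov / Var(R_m) = 15.0270 / 11.4741 = 1.3096

1.310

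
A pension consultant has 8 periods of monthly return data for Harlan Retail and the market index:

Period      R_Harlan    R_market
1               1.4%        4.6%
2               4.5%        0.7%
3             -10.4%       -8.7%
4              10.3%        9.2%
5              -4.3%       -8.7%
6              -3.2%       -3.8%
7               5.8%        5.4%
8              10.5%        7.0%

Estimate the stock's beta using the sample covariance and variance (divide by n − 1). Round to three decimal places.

0.979

Mean R_i = (1.4 + 4.5 − 10.4 + 10.3 − 4.3 − 3.2 + 5.8 + 10.5) / 8 = 1.8250%
Mean R_m = (4.6 + 0.7 − 8.7 + 9.2 − 8.7 − 3.8 + 5.4 + 7.0) / 8 = 0.7125%
Σ(R_i − R̄_i)(R_m − R̄_m) = 338.8175  ⇒  Cov = 338.8175 / 7 = 48.4025
Σ(R_m − R̄_m)² = 346.2088  ⇒  Var(R_m) = 346.2088 / 7 = 49.4584
β = Cov / Var(R_m) = 48.4025 / 49.4584 = 0.9787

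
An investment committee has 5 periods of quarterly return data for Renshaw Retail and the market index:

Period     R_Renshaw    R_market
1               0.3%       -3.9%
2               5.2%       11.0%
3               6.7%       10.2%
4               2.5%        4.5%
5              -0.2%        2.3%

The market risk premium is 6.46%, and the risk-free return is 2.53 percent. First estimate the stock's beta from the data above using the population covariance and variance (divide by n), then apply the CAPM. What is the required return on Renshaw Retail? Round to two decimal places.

Mean R_i = (0.3 + 5.2 + 6.7 + 2.5 − 0.2) / 5 = 2.9000%
Mean R_m = (-3.9 + 11.0 + 10.2 + 4.5 + 2.3) / 5 = 4.8200%
Σ(R_i − R̄_i)(R_m − R̄_m) = 65.2700  ⇒  Cov = 65.2700 / 5 = 13.0540
Σ(R_m − R̄_m)² = 149.6280  ⇒  Var(R_m) = 149.6280 / 5 = 29.9256
β = Cov / Var(R_m) = 13.0540 / 29.9256 = 0.4362
E(R) = R_f + β × MRP = 2.53% + 0.4362 × 6.46% = 5.35%

5.35%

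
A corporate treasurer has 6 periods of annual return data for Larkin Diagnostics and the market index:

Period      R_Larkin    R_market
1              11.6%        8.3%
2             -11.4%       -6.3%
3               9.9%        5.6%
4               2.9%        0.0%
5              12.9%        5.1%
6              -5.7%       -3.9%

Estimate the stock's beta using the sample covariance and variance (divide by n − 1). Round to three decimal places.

1.676

Mean R_i = (11.6 − 11.4 + 9.9 + 2.9 + 12.9 − 5.7) / 6 = 3.3667%
Mean R_m = (8.3 − 6.3 + 5.6 + 0.0 + 5.1 − 3.9) / 6 = 1.4667%
Σ(R_i − R̄_i)(R_m − R̄_m) = 281.9333  ⇒  Cov = 281.9333 / 5 = 56.3867
Σ(R_m − R̄_m)² = 168.2533  ⇒  Var(R_m) = 168.2533 / 5 = 33.6507
β = Cov / Var(R_m) = 56.3867 / 33.6507 = 1.6756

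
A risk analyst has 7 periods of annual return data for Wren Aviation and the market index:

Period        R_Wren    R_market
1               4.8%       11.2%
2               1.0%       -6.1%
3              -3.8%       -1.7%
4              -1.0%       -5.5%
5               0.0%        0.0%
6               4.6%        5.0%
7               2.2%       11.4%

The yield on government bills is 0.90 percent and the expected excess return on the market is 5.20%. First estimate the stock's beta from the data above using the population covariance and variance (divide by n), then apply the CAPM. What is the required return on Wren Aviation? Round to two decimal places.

Mean R_i = (4.8 + 1.0 − 3.8 − 1.0 + 0.0 + 4.6 + 2.2) / 7 = 1.1143%
Mean R_m = (11.2 − 6.1 − 1.7 − 5.5 + 0.0 + 5.0 + 11.4) / 7 = 2.0429%
Σ(R_i − R̄_i)(R_m − R̄_m) = 91.7657  ⇒  Cov = 91.7657 / 7 = 13.1094
Σ(R_m − R̄_m)² = 321.5371  ⇒  Var(R_m) = 321.5371 / 7 = 45.9339
β = Cov / Var(R_m) = 13.1094 / 45.9339 = 0.2854
E(R) = R_f + β × MRP = 0.90% + 0.2854 × 5.20% = 2.38%

2.38%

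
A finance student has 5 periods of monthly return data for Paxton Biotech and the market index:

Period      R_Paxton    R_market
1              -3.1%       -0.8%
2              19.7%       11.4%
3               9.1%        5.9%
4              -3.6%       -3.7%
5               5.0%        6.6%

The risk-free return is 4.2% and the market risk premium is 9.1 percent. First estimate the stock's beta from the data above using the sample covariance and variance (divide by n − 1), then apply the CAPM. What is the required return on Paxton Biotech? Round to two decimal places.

17.90%

Mean R_i = (-3.1 + 19.7 + 9.1 − 3.6 + 5.0) / 5 = 5.4200%
Mean R_m = (-0.8 + 11.4 + 5.9 − 3.7 + 6.6) / 5 = 3.8800%
Σ(R_i − R̄_i)(R_m − R̄_m) = 221.9220  ⇒  Cov = 221.9220 / 4 = 55.4805
Σ(R_m − R̄_m)² = 147.3880  ⇒  Var(R_m) = 147.3880 / 4 = 36.8470
β = Cov / Var(R_m) = 55.4805 / 36.8470 = 1.5057
E(R) = R_f + β × MRP = 4.2% + 1.5057 × 9.1% = 17.90%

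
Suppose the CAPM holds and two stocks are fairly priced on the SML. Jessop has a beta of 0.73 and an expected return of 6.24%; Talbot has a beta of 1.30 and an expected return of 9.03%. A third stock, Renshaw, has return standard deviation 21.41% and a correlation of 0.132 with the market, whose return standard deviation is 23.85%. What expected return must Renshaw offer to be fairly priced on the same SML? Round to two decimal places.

3.25%

MRP = (9.03% − 6.24%) / (1.30 − 0.73) = 4.8947%
R_f = 6.24% − 0.73 × 4.8947% = 2.6669%
β_Renshaw = ρ·σ_i/σ_m = 0.132 × 21.41 / 23.85 = 0.1185
E(R_Renshaw) = R_f + β × MRP = 2.6669% + 0.1185 × 4.8947% = 3.25%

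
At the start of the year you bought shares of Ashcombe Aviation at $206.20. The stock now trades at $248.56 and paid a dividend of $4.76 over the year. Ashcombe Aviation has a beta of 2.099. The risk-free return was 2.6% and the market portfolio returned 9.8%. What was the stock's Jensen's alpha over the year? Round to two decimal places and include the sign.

+5.14%

Realised HPR = (P1 + D1 − P0) / P0 = (248.56 + 4.76 − 206.20) / 206.20 = 47.12 / 206.20 = 22.8516%
MRP = 9.8% − 2.6% = 7.20%
CAPM required = R_f + β·MRP = 2.6% + 2.099 × 7.2% = 17.7128%
α = realised − required = 22.8516% − 17.7128% = +5.14%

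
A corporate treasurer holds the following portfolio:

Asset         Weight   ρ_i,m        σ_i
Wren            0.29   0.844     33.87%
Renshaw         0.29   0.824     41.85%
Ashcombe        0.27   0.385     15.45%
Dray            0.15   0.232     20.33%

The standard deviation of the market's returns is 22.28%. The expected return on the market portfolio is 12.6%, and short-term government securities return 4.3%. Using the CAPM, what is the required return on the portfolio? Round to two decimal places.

β_Wren = 0.844 × 33.87% / 22.28% = 1.2830
β_Renshaw = 0.824 × 41.85% / 22.28% = 1.5478
β_Ashcombe = 0.385 × 15.45% / 22.28% = 0.2670
β_Dray = 0.232 × 20.33% / 22.28% = 0.2117
β_P = Σ w_i β_i = 0.29×1.2830 + 0.29×1.5478 + 0.27×0.2670 + 0.15×0.2117 = 0.9248
MRP = 12.6% − 4.3% = 8.30%
E(R_P) = R_f + β_P × MRP = 4.3% + 0.9248 × 8.3% = 11.98%

11.98%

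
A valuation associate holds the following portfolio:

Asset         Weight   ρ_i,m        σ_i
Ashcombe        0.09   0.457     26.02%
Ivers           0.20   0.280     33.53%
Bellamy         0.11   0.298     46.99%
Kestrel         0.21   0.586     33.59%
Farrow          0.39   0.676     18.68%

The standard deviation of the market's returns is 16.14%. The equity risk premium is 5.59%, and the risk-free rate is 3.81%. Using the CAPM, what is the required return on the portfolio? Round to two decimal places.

8.50%

β_Ashcombe = 0.457 × 26.02% / 16.14% = 0.7367
β_Ivers = 0.280 × 33.53% / 16.14% = 0.5817
β_Bellamy = 0.298 × 46.99% / 16.14% = 0.8676
β_Kestrel = 0.586 × 33.59% / 16.14% = 1.2196
β_Farrow = 0.676 × 18.68% / 16.14% = 0.7824
β_P = Σ w_i β_i = 0.09×0.7367 + 0.20×0.5817 + 0.11×0.8676 + 0.21×1.2196 + 0.39×0.7824 = 0.8393
E(R_P) = R_f + β_P × MRP = 3.81% + 0.8393 × 5.59% = 8.50%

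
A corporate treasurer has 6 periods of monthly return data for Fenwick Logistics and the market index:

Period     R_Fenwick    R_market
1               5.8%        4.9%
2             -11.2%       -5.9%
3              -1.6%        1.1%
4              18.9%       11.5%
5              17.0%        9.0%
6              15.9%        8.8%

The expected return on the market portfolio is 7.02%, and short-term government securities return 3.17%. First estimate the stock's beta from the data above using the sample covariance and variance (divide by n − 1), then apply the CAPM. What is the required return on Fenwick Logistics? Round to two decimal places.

Mean R_i = (5.8 − 11.2 − 1.6 + 18.9 + 17.0 + 15.9) / 6 = 7.4667%
Mean R_m = (4.9 − 5.9 + 1.1 + 11.5 + 9.0 + 8.8) / 6 = 4.9000%
Σ(R_i − R̄_i)(R_m − R̄_m) = 383.4900  ⇒  Cov = 383.4900 / 5 = 76.6980
Σ(R_m − R̄_m)² = 206.6600  ⇒  Var(R_m) = 206.6600 / 5 = 41.3320
β = Cov / Var(R_m) = 76.6980 / 41.3320 = 1.8557
MRP = 7.02% − 3.17% = 3.85%
E(R) = R_f + β × MRP = 3.17% + 1.8557 × 3.85% = 10.31%

10.31%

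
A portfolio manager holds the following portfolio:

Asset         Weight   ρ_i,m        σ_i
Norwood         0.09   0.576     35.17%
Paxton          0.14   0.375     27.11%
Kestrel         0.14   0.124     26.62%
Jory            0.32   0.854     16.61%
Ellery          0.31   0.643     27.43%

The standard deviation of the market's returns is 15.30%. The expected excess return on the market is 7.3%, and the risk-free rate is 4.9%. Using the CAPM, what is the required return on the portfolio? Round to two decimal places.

β_Norwood = 0.576 × 35.17% / 15.30% = 1.3240
β_Paxton = 0.375 × 27.11% / 15.30% = 0.6645
β_Kestrel = 0.124 × 26.62% / 15.30% = 0.2157
β_Jory = 0.854 × 16.61% / 15.30% = 0.9271
β_Ellery = 0.643 × 27.43% / 15.30% = 1.1528
β_P = Σ w_i β_i = 0.09×1.3240 + 0.14×0.6645 + 0.14×0.2157 + 0.32×0.9271 + 0.31×1.1528 = 0.8964
E(R_P) = R_f + β_P × MRP = 4.9% + 0.8964 × 7.3% = 11.44%

11.44%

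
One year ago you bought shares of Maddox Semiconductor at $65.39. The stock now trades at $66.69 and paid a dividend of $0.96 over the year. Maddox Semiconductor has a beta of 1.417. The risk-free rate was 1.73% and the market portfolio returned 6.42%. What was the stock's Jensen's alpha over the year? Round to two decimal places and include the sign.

Realised HPR = (P1 + D1 − P0) / P0 = (66.69 + 0.96 − 65.39) / 65.39 = 2.26 / 65.39 = 3.4562%
MRP = 6.42% − 1.73% = 4.69%
CAPM required = R_f + β·MRP = 1.73% + 1.417 × 4.69% = 8.37573%
α = realised − required = 3.4562% − 8.37573% = -4.92%

-4.92%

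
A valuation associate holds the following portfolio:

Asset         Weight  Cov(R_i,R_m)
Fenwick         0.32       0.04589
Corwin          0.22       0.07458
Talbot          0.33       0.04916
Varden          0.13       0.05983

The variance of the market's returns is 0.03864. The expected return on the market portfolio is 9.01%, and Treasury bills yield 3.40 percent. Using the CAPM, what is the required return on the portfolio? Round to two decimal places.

β_Fenwick = 0.04589 / 0.03864 = 1.1876
β_Corwin = 0.07458 / 0.03864 = 1.9301
β_Talbot = 0.04916 / 0.03864 = 1.2723
β_Varden = 0.05983 / 0.03864 = 1.5484
β_P = Σ w_i β_i = 0.32×1.1876 + 0.22×1.9301 + 0.33×1.2723 + 0.13×1.5484 = 1.4258
MRP = 9.01% − 3.40% = 5.61%
E(R_P) = R_f + β_P × MRP = 3.40% + 1.4258 × 5.61% = 11.40%

11.40%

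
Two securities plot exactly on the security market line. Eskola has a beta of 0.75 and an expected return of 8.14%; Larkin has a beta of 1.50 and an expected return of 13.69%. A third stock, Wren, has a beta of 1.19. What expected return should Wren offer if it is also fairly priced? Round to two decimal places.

MRP (SML slope) = (13.69% − 8.14%) / (1.50 − 0.75) = 5.55% / 0.75 = 7.4000%
R_f (intercept) = 8.14% − 0.75 × 7.4000% = 2.5900%
E(R_Wren) = R_f + β × MRP = 2.5900% + 1.19 × 7.4000% = 11.40%

11.40%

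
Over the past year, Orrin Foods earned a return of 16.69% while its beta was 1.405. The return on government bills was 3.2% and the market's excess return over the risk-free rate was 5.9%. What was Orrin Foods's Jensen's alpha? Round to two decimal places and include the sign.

+5.20%

CAPM benchmark = R_f + β(R_m − R_f) = 3.2% + 1.405 × 5.9% = 11.4895%
α = actual − benchmark = 16.69% − 11.4895% = +5.20%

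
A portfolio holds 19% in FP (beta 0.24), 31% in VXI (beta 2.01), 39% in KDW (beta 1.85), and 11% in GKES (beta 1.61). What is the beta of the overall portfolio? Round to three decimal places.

β_P = Σ w_i β_i = 0.19×0.24 + 0.31×2.01 + 0.39×1.85 + 0.11×1.61 = 1.5673

1.567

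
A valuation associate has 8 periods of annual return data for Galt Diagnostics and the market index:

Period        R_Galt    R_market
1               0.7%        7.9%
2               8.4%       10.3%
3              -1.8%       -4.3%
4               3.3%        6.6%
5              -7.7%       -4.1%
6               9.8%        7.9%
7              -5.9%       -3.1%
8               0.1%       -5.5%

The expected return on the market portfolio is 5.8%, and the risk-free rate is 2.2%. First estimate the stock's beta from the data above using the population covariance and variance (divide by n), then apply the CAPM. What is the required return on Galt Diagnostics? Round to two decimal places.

4.85%

Mean R_i = (0.7 + 8.4 − 1.8 + 3.3 − 7.7 + 9.8 − 5.9 + 0.1) / 8 = 0.8625%
Mean R_m = (7.9 + 10.3 − 4.3 + 6.6 − 4.1 + 7.9 − 3.1 − 5.5) / 8 = 1.9625%
Σ(R_i − R̄_i)(R_m − R̄_m) = 234.7588  ⇒  Cov = 234.7588 / 8 = 29.3449
Σ(R_m − R̄_m)² = 318.8188  ⇒  Var(R_m) = 318.8188 / 8 = 39.8524
β = Cov / Var(R_m) = 29.3449 / 39.8524 = 0.7363
MRP = 5.8% − 2.2% = 3.60%
E(R) = R_f + β × MRP = 2.2% + 0.7363 × 3.6% = 4.85%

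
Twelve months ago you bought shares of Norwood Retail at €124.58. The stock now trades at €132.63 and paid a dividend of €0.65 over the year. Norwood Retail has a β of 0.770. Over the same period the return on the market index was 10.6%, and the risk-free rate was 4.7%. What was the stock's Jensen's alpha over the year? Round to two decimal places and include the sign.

Realised HPR = (P1 + D1 − P0) / P0 = (132.63 + 0.65 − 124.58) / 124.58 = 8.70 / 124.58 = 6.9835%
MRP = 10.6% − 4.7% = 5.90%
CAPM required = R_f + β·MRP = 4.7% + 0.770 × 5.9% = 9.2430%
α = realised − required = 6.9835% − 9.2430% = -2.26%

-2.26%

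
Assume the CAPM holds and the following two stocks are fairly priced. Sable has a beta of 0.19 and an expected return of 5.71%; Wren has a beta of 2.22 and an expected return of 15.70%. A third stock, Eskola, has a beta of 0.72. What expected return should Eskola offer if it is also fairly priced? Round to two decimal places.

MRP (SML slope) = (15.70% − 5.71%) / (2.22 − 0.19) = 9.99% / 2.03 = 4.9212%
R_f (intercept) = 5.71% − 0.19 × 4.9212% = 4.7750%
E(R_Eskola) = R_f + β × MRP = 4.7750% + 0.72 × 4.9212% = 8.32%

8.32%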